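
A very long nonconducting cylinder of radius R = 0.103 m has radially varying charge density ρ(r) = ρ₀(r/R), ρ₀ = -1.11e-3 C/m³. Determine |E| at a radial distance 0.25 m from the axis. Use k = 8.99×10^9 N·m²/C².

E = 1.77×10^6 N/C

Coaxial Gaussian cylinder, radius r = 0.25 m, length L (r > R, full charge per length enclosed).
λ_enc = 2π ∫₀^R ρ₀(r'/R)^1 r' dr' = 2πρ₀R²/3 = -2.466e-5 C/m.
By Gauss's law (flux through the curved wall only), E·2πrL = λ_enc L/ε₀.
E = 2k|λ_enc|/r = 2(8.99×10^9)(2.466×10^-5)/(0.25) = 1.77×10^6 N/C.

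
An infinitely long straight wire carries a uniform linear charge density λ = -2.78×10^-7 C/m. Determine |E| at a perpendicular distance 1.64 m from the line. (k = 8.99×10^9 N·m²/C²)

Take a coaxial cylindrical Gaussian surface of radius r = 1.64 m and length L.
Q_enc = λL, so λ_enc = -2.78×10^-7 C/m.
Applying ∮E·dA = Q_enc/ε₀ with the end caps contributing no flux:
E = 2k|λ_enc|/r = 2(8.99×10^9)(2.78×10^-7)/(1.64) = 3.05×10^3 N/C.

E ≈ 3.05×10^3 N/C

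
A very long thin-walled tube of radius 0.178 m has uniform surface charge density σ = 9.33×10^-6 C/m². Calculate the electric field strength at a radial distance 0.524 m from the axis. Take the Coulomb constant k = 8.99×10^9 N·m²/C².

3.58e5 N/C

Take a coaxial cylindrical Gaussian surface of radius r = 0.524 m and length L (r > 0.178 m).
The whole shell is enclosed: λ_enc = σ·2πR = (9.33×10^-6)·2π·(0.178) = 1.043×10^-5 C/m.
By Gauss's law (flux through the curved wall only), E·2πrL = λ_enc L/ε₀.
E = 2k|λ_enc|/r = 2(8.99×10^9)(1.043e-5)/(0.524) = 3.58×10^5 N/C.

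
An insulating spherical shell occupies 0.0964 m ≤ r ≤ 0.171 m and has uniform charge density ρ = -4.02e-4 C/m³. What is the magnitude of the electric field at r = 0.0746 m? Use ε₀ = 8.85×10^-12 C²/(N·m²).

Symmetry ⇒ E = E(r) r̂. Gaussian sphere of radius r = 0.0746 m (r < 0.0964 m, inside the empty cavity).
Q_enc = 0 (all charge lies at larger r); Gauss's law gives E = 0.

|E| = 0 N/C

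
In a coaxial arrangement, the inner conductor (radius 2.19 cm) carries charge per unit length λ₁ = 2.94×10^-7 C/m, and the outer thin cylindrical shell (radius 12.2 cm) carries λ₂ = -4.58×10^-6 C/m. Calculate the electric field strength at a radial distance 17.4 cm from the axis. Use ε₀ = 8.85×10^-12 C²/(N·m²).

By cylindrical symmetry E is radial; use a coaxial Gaussian cylinder of radius 17.4 cm and length L (r > 12.2 cm, enclosing both).
λ_enc = λ₁ + λ₂ = (2.94×10^-7) + (-4.58×10^-6) = -4.286×10^-6 C/m.
Applying ∮E·dA = Q_enc/ε₀ with the end caps contributing no flux:
E = |λ_enc|/(2πε₀r) = (4.286×10^-6)/(2π·8.85×10^-12·0.174) = 4.43×10^5 N/C.

E ≈ 4.43×10^5 V/m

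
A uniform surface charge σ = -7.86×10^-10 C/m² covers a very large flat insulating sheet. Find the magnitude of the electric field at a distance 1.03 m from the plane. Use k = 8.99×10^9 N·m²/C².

E = 44.4 V/m

Choose a cylindrical pillbox piercing the sheet, end faces (area A) parallel to it.
Flux Φ = 2EA and Q_enc = σA, so 2EA = σA/ε₀ ⇒ E = |σ|/(2ε₀), independent of distance.
E = 2πk|σ| = 2π(8.99×10^9)(7.86×10^-10) = 44.4 N/C.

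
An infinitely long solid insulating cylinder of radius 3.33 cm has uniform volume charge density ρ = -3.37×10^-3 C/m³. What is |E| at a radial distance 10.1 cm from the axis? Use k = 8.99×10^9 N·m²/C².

2.09e6 N/C

Coaxial Gaussian cylinder, radius r = 10.1 cm, length L (r > 3.33 cm, full cross-section enclosed).
λ_enc = ρ·πR² = (-3.37×10^-3)π(0.0333)² = -1.174×10^-5 C/m.
By Gauss's law (flux through the curved wall only), E·2πrL = λ_enc L/ε₀.
E = 2k|λ_enc|/r = 2(8.99×10^9)(1.174×10^-5)/(0.101) = 2.09e6 N/C.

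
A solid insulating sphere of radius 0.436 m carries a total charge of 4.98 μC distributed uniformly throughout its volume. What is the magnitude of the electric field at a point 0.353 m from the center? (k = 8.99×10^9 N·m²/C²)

Take a concentric spherical Gaussian surface of radius r = 0.353 m (r < R).
For a uniform sphere the enclosed fraction is (r/R)³, so Q_enc = (4.98 μC)(0.353/0.436)³ = 2.643×10^-6 C.
Gauss's law: E·4πr² = Q_enc/ε₀.
E = k|Q_enc|/r² = (8.99×10^9)(2.643e-6)/(0.353)² = 1.91e5 N/C.

E ≈ 1.91e5 N/C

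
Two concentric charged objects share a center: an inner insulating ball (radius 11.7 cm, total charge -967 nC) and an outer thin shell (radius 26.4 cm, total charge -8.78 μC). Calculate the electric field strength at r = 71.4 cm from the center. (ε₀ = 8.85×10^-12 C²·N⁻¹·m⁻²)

|E| ≈ 1.72e5 V/m

Symmetry ⇒ E = E(r) r̂. Gaussian sphere of radius r = 71.4 cm (r > 26.4 cm, enclosing both).
Q_enc = (-967 nC) + (-8.78 μC) = -9.747×10^-6 C.
Since E is radial and uniform over the Gaussian sphere, Φ = E·4πr² = Q_enc/ε₀.
E = |Q_enc|/(4πε₀r²) = (9.747×10^-6)/(4π·8.85×10^-12·(0.714)²) = 1.72×10^5 N/C.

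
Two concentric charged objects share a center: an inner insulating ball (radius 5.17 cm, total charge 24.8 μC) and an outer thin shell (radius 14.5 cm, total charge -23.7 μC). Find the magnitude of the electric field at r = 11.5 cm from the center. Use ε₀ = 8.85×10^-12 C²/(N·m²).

Symmetry ⇒ E = E(r) r̂. Gaussian sphere of radius r = 11.5 cm (between the bodies, 5.17 cm < r < 14.5 cm).
The shell at 14.5 cm lies outside the Gaussian surface, so Q_enc = 24.8 μC = 2.48×10^-5 C.
Applying ∮E·dA = Q_enc/ε₀ with Φ = E(4πr²):
E = |Q_enc|/(4πε₀r²) = (2.48×10^-5)/(4π·8.85×10^-12·(0.115)²) = 1.69×10^7 N/C.

|E| = 1.69×10^7 N/C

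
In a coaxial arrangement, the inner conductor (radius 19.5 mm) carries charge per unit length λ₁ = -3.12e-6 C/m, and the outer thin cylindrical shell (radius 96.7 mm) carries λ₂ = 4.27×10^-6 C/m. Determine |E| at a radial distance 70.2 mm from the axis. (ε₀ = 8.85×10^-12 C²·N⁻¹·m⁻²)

Coaxial Gaussian cylinder, radius r = 70.2 mm, length L (between the conductors, 19.5 mm < r < 96.7 mm).
Only the inner wire is enclosed; the outer shell contributes nothing inside itself. λ_enc = λ₁ = -3.12×10^-6 C/m.
Applying ∮E·dA = Q_enc/ε₀ with the end caps contributing no flux:
E = |λ_enc|/(2πε₀r) = (3.12e-6)/(2π·8.85×10^-12·0.0702) = 7.99×10^5 N/C.

7.99×10^5 N/C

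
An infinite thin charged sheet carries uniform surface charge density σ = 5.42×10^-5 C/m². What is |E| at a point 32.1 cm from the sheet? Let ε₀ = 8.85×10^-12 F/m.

3.06×10^6 N/C

By planar symmetry E is perpendicular to the sheet and uniform; use a Gaussian pillbox with flat faces of area A on each side of the sheet.
Flux Φ = 2EA and Q_enc = σA, so 2EA = σA/ε₀ ⇒ E = |σ|/(2ε₀), independent of distance.
E = |σ|/(2ε₀) = (5.42e-5)/(2·8.85×10^-12) = 3.06e6 N/C.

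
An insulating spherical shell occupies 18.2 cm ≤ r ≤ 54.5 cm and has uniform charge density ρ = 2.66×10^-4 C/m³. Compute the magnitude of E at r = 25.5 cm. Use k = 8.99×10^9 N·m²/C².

|E| ≈ 1.63e6 N/C

By spherical symmetry E is radial; choose a Gaussian sphere of radius r = 25.5 cm (within the shell material, 18.2 cm < r < 54.5 cm).
Enclosed charge is the volume from a to r: Q_enc = (4π/3)ρ(r³ − a³) = 1.176×10^-5 C.
Applying ∮E·dA = Q_enc/ε₀ with Φ = E(4πr²):
E = k|Q_enc|/r² = (8.99×10^9)(1.176e-5)/(0.255)² = 1.63e6 N/C.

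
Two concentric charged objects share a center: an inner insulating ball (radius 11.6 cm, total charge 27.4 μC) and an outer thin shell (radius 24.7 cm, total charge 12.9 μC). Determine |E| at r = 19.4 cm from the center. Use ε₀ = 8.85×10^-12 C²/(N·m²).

|E| ≈ 6.55×10^6 N/C

Symmetry ⇒ E = E(r) r̂. Gaussian sphere of radius r = 19.4 cm (between the bodies, 11.6 cm < r < 24.7 cm).
Only the inner charge is enclosed; the outer shell contributes nothing inside itself. Q_enc = 27.4 μC = 2.74×10^-5 C.
Gauss's law: E·4πr² = Q_enc/ε₀.
E = |Q_enc|/(4πε₀r²) = (2.74×10^-5)/(4π·8.85×10^-12·(0.194)²) = 6.55×10^6 N/C.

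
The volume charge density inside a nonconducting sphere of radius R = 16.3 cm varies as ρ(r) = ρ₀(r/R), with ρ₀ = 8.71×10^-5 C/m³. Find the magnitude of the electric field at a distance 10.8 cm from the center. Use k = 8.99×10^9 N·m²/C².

By spherical symmetry E is radial; choose a Gaussian sphere of radius r = 10.8 cm (r < R).
Q_enc = ∫₀^r ρ(r')·4πr'² dr' = (4πρ₀/R) ∫₀^r r'^3 dr' = 4πρ₀ r^4/(4·R) = 2.284e-7 C.
Since E is radial and uniform over the Gaussian sphere, Φ = E·4πr² = Q_enc/ε₀.
E = k|Q_enc|/r² = (8.99×10^9)(2.284×10^-7)/(0.108)² = 1.76e5 N/C.

|E| ≈ 1.76×10^5 N/C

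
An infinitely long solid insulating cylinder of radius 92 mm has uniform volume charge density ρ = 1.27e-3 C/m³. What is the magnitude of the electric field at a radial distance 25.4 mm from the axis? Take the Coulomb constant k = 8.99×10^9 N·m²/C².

E = 1.82×10^6 N/C

Take a coaxial cylindrical Gaussian surface of radius r = 25.4 mm and length L (r < R).
Charge inside radius r per length L is ρ·πr²·L, so λ_enc = ρπr² = 2.574×10^-6 C/m.
Gauss's law: E·2πrL = λ_enc L/ε₀.
E = 2k|λ_enc|/r = 2(8.99×10^9)(2.574×10^-6)/(0.0254) = 1.82×10^6 N/C.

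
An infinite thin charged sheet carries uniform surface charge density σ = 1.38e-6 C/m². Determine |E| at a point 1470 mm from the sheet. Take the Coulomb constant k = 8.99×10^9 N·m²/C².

By planar symmetry E is perpendicular to the sheet and uniform; use a Gaussian pillbox with flat faces of area A on each side of the sheet.
Flux Φ = 2EA and Q_enc = σA, so 2EA = σA/ε₀ ⇒ E = |σ|/(2ε₀), independent of distance.
E = 2πk|σ| = 2π(8.99×10^9)(1.38×10^-6) = 7.80e4 N/C.

|E| ≈ 7.80e4 V/m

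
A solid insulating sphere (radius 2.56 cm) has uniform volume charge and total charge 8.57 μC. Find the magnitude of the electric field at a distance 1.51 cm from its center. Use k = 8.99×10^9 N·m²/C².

Take a concentric spherical Gaussian surface of radius r = 1.51 cm (r < R).
For a uniform sphere the enclosed fraction is (r/R)³, so Q_enc = (8.57 μC)(0.0151/0.0256)³ = 1.759×10^-6 C.
By Gauss's law, ∮E·dA = E·4πr² = Q_enc/ε₀.
E = k|Q_enc|/r² = (8.99×10^9)(1.759×10^-6)/(0.0151)² = 6.93×10^7 N/C.

E = 6.93×10^7 V/m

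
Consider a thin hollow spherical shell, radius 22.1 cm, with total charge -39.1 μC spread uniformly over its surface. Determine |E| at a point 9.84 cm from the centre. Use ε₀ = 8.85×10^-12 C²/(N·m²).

E = 0

By spherical symmetry E is radial; choose a Gaussian sphere of radius r = 9.84 cm (inside the shell, r < 22.1 cm).
All the charge is outside the Gaussian surface: Q_enc = 0, hence E = 0 everywhere inside the shell.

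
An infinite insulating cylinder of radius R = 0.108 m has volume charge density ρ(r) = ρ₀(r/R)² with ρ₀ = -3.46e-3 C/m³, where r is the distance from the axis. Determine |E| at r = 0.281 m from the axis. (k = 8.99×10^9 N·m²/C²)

|E| ≈ 4.06×10^6 N/C

Take a coaxial cylindrical Gaussian surface of radius r = 0.281 m and length L (r > R, full charge per length enclosed).
λ_enc = 2π ∫₀^R ρ₀(r'/R)^2 r' dr' = 2πρ₀R²/4 = -6.339×10^-5 C/m.
Gauss's law: E·2πrL = λ_enc L/ε₀.
E = 2k|λ_enc|/r = 2(8.99×10^9)(6.339×10^-5)/(0.281) = 4.06e6 N/C.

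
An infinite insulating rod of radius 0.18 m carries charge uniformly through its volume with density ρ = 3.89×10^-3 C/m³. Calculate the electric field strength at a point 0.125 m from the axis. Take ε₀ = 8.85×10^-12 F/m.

|E| = 2.75×10^7 V/m

Coaxial Gaussian cylinder, radius r = 0.125 m, length L (r < R).
Charge inside radius r per length L is ρ·πr²·L, so λ_enc = ρπr² = 1.909e-4 C/m.
Applying ∮E·dA = Q_enc/ε₀ with the end caps contributing no flux:
E = |λ_enc|/(2πε₀r) = (1.909×10^-4)/(2π·8.85×10^-12·0.125) = 2.75e7 N/C.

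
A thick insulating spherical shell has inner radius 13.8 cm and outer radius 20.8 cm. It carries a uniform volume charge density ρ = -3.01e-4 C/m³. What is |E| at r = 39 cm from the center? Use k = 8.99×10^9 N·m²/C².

Symmetry ⇒ E = E(r) r̂. Gaussian sphere of radius r = 39 cm (r > 20.8 cm, enclosing the whole shell).
Q_enc = ρ·(4π/3)(b³ − a³) = (-3.01×10^-4)·(4π/3)·((0.208)³ − (0.138)³) = -8.033e-6 C.
Applying ∮E·dA = Q_enc/ε₀ with Φ = E(4πr²):
E = k|Q_enc|/r² = (8.99×10^9)(8.033e-6)/(0.39)² = 4.75×10^5 N/C.

|E| ≈ 4.75×10^5 V/m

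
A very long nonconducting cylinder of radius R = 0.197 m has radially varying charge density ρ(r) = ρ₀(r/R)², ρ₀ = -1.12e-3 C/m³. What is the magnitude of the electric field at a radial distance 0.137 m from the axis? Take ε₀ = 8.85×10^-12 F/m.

Take a coaxial cylindrical Gaussian surface of radius r = 0.137 m and length L (r < R).
λ_enc = ∫₀^r ρ(r')·2πr' dr' = (2πρ₀/R²)·r^4/4 = -1.597×10^-5 C/m.
Since E is radial and uniform over the curved surface, Φ = E·2πrL = Q_enc/ε₀ = λ_enc L/ε₀.
E = |λ_enc|/(2πε₀r) = (1.597×10^-5)/(2π·8.85×10^-12·0.137) = 2.10×10^6 N/C.

E = 2.10×10^6 N/C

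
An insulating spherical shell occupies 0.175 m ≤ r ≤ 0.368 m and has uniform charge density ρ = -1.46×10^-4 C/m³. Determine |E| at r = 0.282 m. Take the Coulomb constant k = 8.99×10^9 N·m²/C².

|E| ≈ 1.18e6 N/C

Take a concentric spherical Gaussian surface of radius r = 0.282 m (within the shell material, 0.175 m < r < 0.368 m).
Enclosed charge is the volume from a to r: Q_enc = (4π/3)ρ(r³ − a³) = -1.044e-5 C.
Gauss's law: E·4πr² = Q_enc/ε₀.
E = k|Q_enc|/r² = (8.99×10^9)(1.044e-5)/(0.282)² = 1.18e6 N/C.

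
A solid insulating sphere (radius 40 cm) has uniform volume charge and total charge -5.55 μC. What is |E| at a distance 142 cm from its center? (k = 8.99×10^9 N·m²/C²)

E ≈ 2.47e4 V/m

Take a concentric spherical Gaussian surface of radius r = 142 cm (r > R, so the entire charge is enclosed).
Q_enc = -5.55 μC = -5.55e-6 C.
Since E is radial and uniform over the Gaussian sphere, Φ = E·4πr² = Q_enc/ε₀.
E = k|Q_enc|/r² = (8.99×10^9)(5.55×10^-6)/(1.42)² = 2.47×10^4 N/C.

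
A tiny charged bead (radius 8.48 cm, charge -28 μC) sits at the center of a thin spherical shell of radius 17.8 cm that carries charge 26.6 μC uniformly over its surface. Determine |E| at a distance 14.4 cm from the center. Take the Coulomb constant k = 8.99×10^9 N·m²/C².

E = 1.21e7 N/C

Symmetry ⇒ E = E(r) r̂. Gaussian sphere of radius r = 14.4 cm (between the bodies, 8.48 cm < r < 17.8 cm).
Only the inner charge is enclosed; the outer shell contributes nothing inside itself. Q_enc = -28 μC = -2.80×10^-5 C.
By Gauss's law, ∮E·dA = E·4πr² = Q_enc/ε₀.
E = k|Q_enc|/r² = (8.99×10^9)(2.80e-5)/(0.144)² = 1.21×10^7 N/C.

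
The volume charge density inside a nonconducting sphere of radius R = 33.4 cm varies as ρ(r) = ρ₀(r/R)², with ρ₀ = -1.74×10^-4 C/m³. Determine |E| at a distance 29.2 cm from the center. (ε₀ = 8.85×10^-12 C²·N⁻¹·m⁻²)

|E| = 8.78e5 N/C

Symmetry ⇒ E = E(r) r̂. Gaussian sphere of radius r = 29.2 cm (r < R).
Integrate the density: Q_enc = 4π ∫₀^r ρ₀(r'/R)^2 r'² dr' = 4πρ₀ r^5/(5·R²) = -8.322×10^-6 C.
Since E is radial and uniform over the Gaussian sphere, Φ = E·4πr² = Q_enc/ε₀.
E = |Q_enc|/(4πε₀r²) = (8.322×10^-6)/(4π·8.85×10^-12·(0.292)²) = 8.78×10^5 N/C.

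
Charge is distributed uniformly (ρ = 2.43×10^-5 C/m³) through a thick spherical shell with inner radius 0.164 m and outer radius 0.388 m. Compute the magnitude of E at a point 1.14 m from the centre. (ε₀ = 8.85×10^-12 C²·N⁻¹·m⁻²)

E = 3.80×10^4 V/m

Take a concentric spherical Gaussian surface of radius r = 1.14 m (r > 0.388 m, enclosing the whole shell).
Q_enc = ρ·(4π/3)(b³ − a³) = (2.43×10^-5)·(4π/3)·((0.388)³ − (0.164)³) = 5.497×10^-6 C.
By Gauss's law, ∮E·dA = E·4πr² = Q_enc/ε₀.
E = |Q_enc|/(4πε₀r²) = (5.497e-6)/(4π·8.85×10^-12·(1.14)²) = 3.80×10^4 N/C.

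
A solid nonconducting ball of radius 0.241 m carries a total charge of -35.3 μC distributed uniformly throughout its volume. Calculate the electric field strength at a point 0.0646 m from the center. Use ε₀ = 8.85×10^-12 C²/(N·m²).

1.46e6 N/C

By spherical symmetry E is radial; choose a Gaussian sphere of radius r = 0.0646 m (r < R).
Only the charge within r is enclosed: Q_enc = Q·(r/R)³ = (-35.3 μC)·(0.0646 m/0.241 m)³ = -6.799×10^-7 C.
Applying ∮E·dA = Q_enc/ε₀ with Φ = E(4πr²):
E = |Q_enc|/(4πε₀r²) = (6.799×10^-7)/(4π·8.85×10^-12·(0.0646)²) = 1.46×10^6 N/C.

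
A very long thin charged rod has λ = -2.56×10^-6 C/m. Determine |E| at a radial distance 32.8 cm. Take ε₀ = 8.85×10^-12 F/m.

Choose a coaxial cylinder of radius r = 32.8 cm (arbitrary length L) as the Gaussian surface.
Q_enc = λL, so λ_enc = -2.56×10^-6 C/m.
Since E is radial and uniform over the curved surface, Φ = E·2πrL = Q_enc/ε₀ = λ_enc L/ε₀.
E = |λ_enc|/(2πε₀r) = (2.56×10^-6)/(2π·8.85×10^-12·0.328) = 1.40e5 N/C.

|E| = 1.40×10^5 V/m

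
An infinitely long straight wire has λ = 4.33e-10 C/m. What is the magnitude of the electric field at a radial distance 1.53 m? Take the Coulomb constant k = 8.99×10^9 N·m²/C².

Coaxial Gaussian cylinder, radius r = 1.53 m, length L.
Q_enc = λL, so λ_enc = 4.33×10^-10 C/m.
By Gauss's law (flux through the curved wall only), E·2πrL = λ_enc L/ε₀.
E = 2k|λ_enc|/r = 2(8.99×10^9)(4.33e-10)/(1.53) = 5.09 N/C.

E = 5.09 N/C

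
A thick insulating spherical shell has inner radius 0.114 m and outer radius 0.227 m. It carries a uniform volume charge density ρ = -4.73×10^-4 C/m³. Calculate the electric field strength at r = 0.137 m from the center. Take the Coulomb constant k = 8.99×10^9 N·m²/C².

Symmetry ⇒ E = E(r) r̂. Gaussian sphere of radius r = 0.137 m (within the shell material, 0.114 m < r < 0.227 m).
Enclosed charge is the volume from a to r: Q_enc = (4π/3)ρ(r³ − a³) = -2.159×10^-6 C.
Since E is radial and uniform over the Gaussian sphere, Φ = E·4πr² = Q_enc/ε₀.
E = k|Q_enc|/r² = (8.99×10^9)(2.159e-6)/(0.137)² = 1.03e6 N/C.

|E| ≈ 1.03×10^6 V/m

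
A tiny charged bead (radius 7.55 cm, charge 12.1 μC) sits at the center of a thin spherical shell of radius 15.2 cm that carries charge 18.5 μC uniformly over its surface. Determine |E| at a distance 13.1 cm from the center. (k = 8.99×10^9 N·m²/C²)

By spherical symmetry E is radial; choose a Gaussian sphere of radius r = 13.1 cm (between the bodies, 7.55 cm < r < 15.2 cm).
The shell at 15.2 cm lies outside the Gaussian surface, so Q_enc = 12.1 μC = 1.21×10^-5 C.
Since E is radial and uniform over the Gaussian sphere, Φ = E·4πr² = Q_enc/ε₀.
E = k|Q_enc|/r² = (8.99×10^9)(1.21×10^-5)/(0.131)² = 6.34×10^6 N/C.

E = 6.34e6 N/C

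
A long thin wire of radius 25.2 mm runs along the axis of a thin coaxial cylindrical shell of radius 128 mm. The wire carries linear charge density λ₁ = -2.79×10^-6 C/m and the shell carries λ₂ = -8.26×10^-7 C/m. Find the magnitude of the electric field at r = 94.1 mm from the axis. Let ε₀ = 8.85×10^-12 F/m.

5.33e5 V/m

Coaxial Gaussian cylinder, radius r = 94.1 mm, length L (between the conductors, 25.2 mm < r < 128 mm).
The shell at 128 mm lies outside the Gaussian surface, so λ_enc = λ₁ = -2.79×10^-6 C/m.
Since E is radial and uniform over the curved surface, Φ = E·2πrL = Q_enc/ε₀ = λ_enc L/ε₀.
E = |λ_enc|/(2πε₀r) = (2.79×10^-6)/(2π·8.85×10^-12·0.0941) = 5.33e5 N/C.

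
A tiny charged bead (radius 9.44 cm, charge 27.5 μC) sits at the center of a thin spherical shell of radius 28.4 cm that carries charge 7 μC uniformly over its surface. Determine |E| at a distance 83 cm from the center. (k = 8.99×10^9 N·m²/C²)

Symmetry ⇒ E = E(r) r̂. Gaussian sphere of radius r = 83 cm (r > 28.4 cm, enclosing both).
Q_enc = (27.5 μC) + (7 μC) = 3.45e-5 C.
Applying ∮E·dA = Q_enc/ε₀ with Φ = E(4πr²):
E = k|Q_enc|/r² = (8.99×10^9)(3.45×10^-5)/(0.83)² = 4.50×10^5 N/C.

E = 4.50×10^5 N/C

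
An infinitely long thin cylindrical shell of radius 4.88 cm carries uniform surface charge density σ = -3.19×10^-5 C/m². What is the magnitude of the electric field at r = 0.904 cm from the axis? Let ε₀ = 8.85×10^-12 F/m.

Choose a coaxial cylinder of radius r = 0.904 cm (arbitrary length L) as the Gaussian surface (r < 4.88 cm, inside the shell).
All the surface charge lies outside this cylinder: Q_enc = 0, hence E = 0.

E = 0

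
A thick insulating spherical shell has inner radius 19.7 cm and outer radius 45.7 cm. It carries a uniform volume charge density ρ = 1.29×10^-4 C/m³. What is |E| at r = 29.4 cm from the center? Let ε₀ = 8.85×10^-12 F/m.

E = 9.99×10^5 N/C

Symmetry ⇒ E = E(r) r̂. Gaussian sphere of radius r = 29.4 cm (within the shell material, 19.7 cm < r < 45.7 cm).
Enclosed charge is the volume from a to r: Q_enc = (4π/3)ρ(r³ − a³) = 9.60×10^-6 C.
Since E is radial and uniform over the Gaussian sphere, Φ = E·4πr² = Q_enc/ε₀.
E = |Q_enc|/(4πε₀r²) = (9.60e-6)/(4π·8.85×10^-12·(0.294)²) = 9.99×10^5 N/C.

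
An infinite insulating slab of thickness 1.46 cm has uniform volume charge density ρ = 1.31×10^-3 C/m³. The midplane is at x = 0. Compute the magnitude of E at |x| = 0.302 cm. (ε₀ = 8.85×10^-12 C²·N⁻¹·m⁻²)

By symmetry E is perpendicular to the slab. A Gaussian pillbox from −0.302 cm to +0.302 cm (face area A) lies entirely within the slab.
Q_enc = ρ·(2x)·A and flux = 2EA, so 2EA = 2ρxA/ε₀ ⇒ E = |ρ|x/ε₀.
E = (1.31e-3)(0.00302)/(8.85×10^-12) = 4.47×10^5 N/C.

|E| = 4.47×10^5 N/C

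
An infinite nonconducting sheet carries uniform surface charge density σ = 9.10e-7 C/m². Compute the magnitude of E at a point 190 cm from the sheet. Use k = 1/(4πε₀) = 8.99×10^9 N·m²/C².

E ≈ 5.14×10^4 N/C

By planar symmetry E is perpendicular to the sheet and uniform; use a Gaussian pillbox with flat faces of area A on each side of the sheet.
Flux Φ = 2EA and Q_enc = σA, so 2EA = σA/ε₀ ⇒ E = |σ|/(2ε₀), independent of distance.
E = 2πk|σ| = 2π(8.99×10^9)(9.10×10^-7) = 5.14×10^4 N/C.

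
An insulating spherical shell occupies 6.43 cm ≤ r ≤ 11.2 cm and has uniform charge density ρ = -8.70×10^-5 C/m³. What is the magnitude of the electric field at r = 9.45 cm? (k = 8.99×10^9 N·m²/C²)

Take a concentric spherical Gaussian surface of radius r = 9.45 cm (within the shell material, 6.43 cm < r < 11.2 cm).
Enclosed charge is the volume from a to r: Q_enc = (4π/3)ρ(r³ − a³) = -2.107×10^-7 C.
Applying ∮E·dA = Q_enc/ε₀ with Φ = E(4πr²):
E = k|Q_enc|/r² = (8.99×10^9)(2.107×10^-7)/(0.0945)² = 2.12×10^5 N/C.

2.12×10^5 V/m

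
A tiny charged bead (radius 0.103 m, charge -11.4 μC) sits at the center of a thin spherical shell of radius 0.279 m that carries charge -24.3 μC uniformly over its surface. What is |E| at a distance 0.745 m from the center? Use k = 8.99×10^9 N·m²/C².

By spherical symmetry E is radial; choose a Gaussian sphere of radius r = 0.745 m (r > 0.279 m, enclosing both).
Q_enc = (-11.4 μC) + (-24.3 μC) = -3.57×10^-5 C.
Gauss's law: E·4πr² = Q_enc/ε₀.
E = k|Q_enc|/r² = (8.99×10^9)(3.57×10^-5)/(0.745)² = 5.78×10^5 N/C.

5.78×10^5 N/C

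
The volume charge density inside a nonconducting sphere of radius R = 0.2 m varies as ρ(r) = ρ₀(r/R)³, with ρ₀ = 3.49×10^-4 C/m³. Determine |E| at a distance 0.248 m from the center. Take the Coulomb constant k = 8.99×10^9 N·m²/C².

E ≈ 8.55×10^5 N/C

Use a concentric Gaussian sphere at r = 0.248 m (r > R, all charge enclosed).
Q_enc = 4π ∫₀^R ρ₀(r'/R)^3 r'² dr' = 4πρ₀R³/6 = 5.848×10^-6 C.
Since E is radial and uniform over the Gaussian sphere, Φ = E·4πr² = Q_enc/ε₀.
E = k|Q_enc|/r² = (8.99×10^9)(5.848×10^-6)/(0.248)² = 8.55×10^5 N/C.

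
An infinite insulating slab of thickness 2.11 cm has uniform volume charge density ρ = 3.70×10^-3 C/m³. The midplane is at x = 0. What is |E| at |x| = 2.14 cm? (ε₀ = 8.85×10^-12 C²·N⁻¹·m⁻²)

E ≈ 4.41×10^6 V/m

The point |x| = 2.14 cm lies outside the slab (half-thickness 0.01055 m). A symmetric pillbox spanning the full slab encloses Q_enc = ρ·d·A.
Flux = 2EA ⇒ E = |ρ|d/(2ε₀), independent of distance outside.
E = (3.70×10^-3)(0.0211)/(2·8.85×10^-12) = 4.41e6 N/C.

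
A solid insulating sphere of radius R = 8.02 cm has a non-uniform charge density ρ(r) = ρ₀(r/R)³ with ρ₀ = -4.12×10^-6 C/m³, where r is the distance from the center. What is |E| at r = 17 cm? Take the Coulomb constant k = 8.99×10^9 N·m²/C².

Symmetry ⇒ E = E(r) r̂. Gaussian sphere of radius r = 17 cm (r > R, all charge enclosed).
Q_enc = 4π ∫₀^R ρ₀(r'/R)^3 r'² dr' = 4πρ₀R³/6 = -4.451e-9 C.
Applying ∮E·dA = Q_enc/ε₀ with Φ = E(4πr²):
E = k|Q_enc|/r² = (8.99×10^9)(4.451e-9)/(0.17)² = 1.38×10^3 N/C.

|E| ≈ 1.38×10^3 N/C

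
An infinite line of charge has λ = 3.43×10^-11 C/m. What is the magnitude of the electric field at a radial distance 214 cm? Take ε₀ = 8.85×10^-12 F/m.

|E| = 0.288 N/C

Choose a coaxial cylinder of radius r = 214 cm (arbitrary length L) as the Gaussian surface.
Q_enc = λL, so λ_enc = 3.43×10^-11 C/m.
Applying ∮E·dA = Q_enc/ε₀ with the end caps contributing no flux:
E = |λ_enc|/(2πε₀r) = (3.43×10^-11)/(2π·8.85×10^-12·2.14) = 0.288 N/C.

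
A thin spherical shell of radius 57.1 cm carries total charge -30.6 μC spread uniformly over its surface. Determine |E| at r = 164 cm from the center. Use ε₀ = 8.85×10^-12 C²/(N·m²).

Use a concentric Gaussian sphere at r = 164 cm (r > 57.1 cm).
The entire shell is enclosed: Q_enc = -3.06×10^-5 C.
Gauss's law: E·4πr² = Q_enc/ε₀.
E = |Q_enc|/(4πε₀r²) = (3.06×10^-5)/(4π·8.85×10^-12·(1.64)²) = 1.02e5 N/C.

E = 1.02e5 N/C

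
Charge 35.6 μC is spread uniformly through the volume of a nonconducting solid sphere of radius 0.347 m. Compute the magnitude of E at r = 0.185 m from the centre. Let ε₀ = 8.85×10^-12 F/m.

E = 1.42e6 N/C

Symmetry ⇒ E = E(r) r̂. Gaussian sphere of radius r = 0.185 m (r < R).
Only the charge within r is enclosed: Q_enc = Q·(r/R)³ = (35.6 μC)·(0.185 m/0.347 m)³ = 5.395e-6 C.
Since E is radial and uniform over the Gaussian sphere, Φ = E·4πr² = Q_enc/ε₀.
E = |Q_enc|/(4πε₀r²) = (5.395×10^-6)/(4π·8.85×10^-12·(0.185)²) = 1.42e6 N/C.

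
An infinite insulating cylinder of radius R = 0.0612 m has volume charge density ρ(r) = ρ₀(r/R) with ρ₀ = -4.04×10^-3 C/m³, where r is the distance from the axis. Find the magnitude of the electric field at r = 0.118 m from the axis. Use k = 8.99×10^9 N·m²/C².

Choose a coaxial cylinder of radius r = 0.118 m (arbitrary length L) as the Gaussian surface (r > R, full charge per length enclosed).
λ_enc = 2π ∫₀^R ρ₀(r'/R)^1 r' dr' = 2πρ₀R²/3 = -3.169×10^-5 C/m.
Since E is radial and uniform over the curved surface, Φ = E·2πrL = Q_enc/ε₀ = λ_enc L/ε₀.
E = 2k|λ_enc|/r = 2(8.99×10^9)(3.169×10^-5)/(0.118) = 4.83e6 N/C.

E = 4.83×10^6 N/C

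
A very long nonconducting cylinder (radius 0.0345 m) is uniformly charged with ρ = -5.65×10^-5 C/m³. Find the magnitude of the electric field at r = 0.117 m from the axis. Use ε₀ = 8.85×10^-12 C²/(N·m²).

Take a coaxial cylindrical Gaussian surface of radius r = 0.117 m and length L (r > 0.0345 m, full cross-section enclosed).
λ_enc = ρ·πR² = (-5.65×10^-5)π(0.0345)² = -2.113×10^-7 C/m.
By Gauss's law (flux through the curved wall only), E·2πrL = λ_enc L/ε₀.
E = |λ_enc|/(2πε₀r) = (2.113×10^-7)/(2π·8.85×10^-12·0.117) = 3.25×10^4 N/C.

|E| = 3.25e4 V/m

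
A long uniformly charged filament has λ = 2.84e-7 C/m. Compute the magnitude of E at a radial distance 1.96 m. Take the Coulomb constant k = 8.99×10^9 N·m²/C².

Choose a coaxial cylinder of radius r = 1.96 m (arbitrary length L) as the Gaussian surface.
Q_enc = λL, so λ_enc = 2.84e-7 C/m.
Gauss's law: E·2πrL = λ_enc L/ε₀.
E = 2k|λ_enc|/r = 2(8.99×10^9)(2.84×10^-7)/(1.96) = 2.61e3 N/C.

E = 2.61×10^3 V/m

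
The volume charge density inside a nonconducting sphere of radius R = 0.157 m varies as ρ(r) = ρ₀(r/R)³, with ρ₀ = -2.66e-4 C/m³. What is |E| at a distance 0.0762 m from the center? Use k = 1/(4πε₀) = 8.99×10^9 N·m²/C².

E ≈ 4.36×10^4 V/m

Symmetry ⇒ E = E(r) r̂. Gaussian sphere of radius r = 0.0762 m (r < R).
Q_enc = ∫₀^r ρ(r')·4πr'² dr' = (4πρ₀/R³) ∫₀^r r'^5 dr' = 4πρ₀ r^6/(6·R³) = -2.818×10^-8 C.
By Gauss's law, ∮E·dA = E·4πr² = Q_enc/ε₀.
E = k|Q_enc|/r² = (8.99×10^9)(2.818×10^-8)/(0.0762)² = 4.36e4 N/C.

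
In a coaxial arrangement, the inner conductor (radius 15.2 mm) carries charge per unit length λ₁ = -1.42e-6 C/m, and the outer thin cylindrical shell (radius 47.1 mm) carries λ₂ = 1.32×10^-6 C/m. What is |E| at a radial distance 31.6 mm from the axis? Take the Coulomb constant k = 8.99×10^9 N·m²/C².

8.08×10^5 N/C

By cylindrical symmetry E is radial; use a coaxial Gaussian cylinder of radius 31.6 mm and length L (between the conductors, 15.2 mm < r < 47.1 mm).
The shell at 47.1 mm lies outside the Gaussian surface, so λ_enc = λ₁ = -1.42×10^-6 C/m.
By Gauss's law (flux through the curved wall only), E·2πrL = λ_enc L/ε₀.
E = 2k|λ_enc|/r = 2(8.99×10^9)(1.42×10^-6)/(0.0316) = 8.08e5 N/C.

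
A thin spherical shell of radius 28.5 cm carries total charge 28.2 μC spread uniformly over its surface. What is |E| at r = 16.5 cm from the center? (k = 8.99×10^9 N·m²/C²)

Use a concentric Gaussian sphere at r = 16.5 cm (inside the shell, r < 28.5 cm).
No charge lies within this surface, so Q_enc = 0 and Gauss's law gives E·4πr² = 0 ⇒ E = 0.

E = 0 (no enclosed charge)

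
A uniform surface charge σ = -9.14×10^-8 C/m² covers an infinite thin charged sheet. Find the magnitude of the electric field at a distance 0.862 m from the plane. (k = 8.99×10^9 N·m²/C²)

|E| ≈ 5.16×10^3 N/C

Choose a cylindrical pillbox piercing the sheet, end faces (area A) parallel to it.
Only the two end caps contribute flux: Φ = 2EA. With Q_enc = σA, Gauss's law gives E = |σ|/(2ε₀).
E = 2πk|σ| = 2π(8.99×10^9)(9.14×10^-8) = 5.16×10^3 N/C.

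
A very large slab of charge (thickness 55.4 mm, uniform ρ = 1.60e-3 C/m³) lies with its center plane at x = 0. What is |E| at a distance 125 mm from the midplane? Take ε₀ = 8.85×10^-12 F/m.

The point |x| = 125 mm lies outside the slab (half-thickness 0.0277 m). A symmetric pillbox spanning the full slab encloses Q_enc = ρ·d·A.
Flux = 2EA ⇒ E = |ρ|d/(2ε₀), independent of distance outside.
E = (1.60e-3)(0.0554)/(2·8.85×10^-12) = 5.01×10^6 N/C.

E = 5.01e6 V/m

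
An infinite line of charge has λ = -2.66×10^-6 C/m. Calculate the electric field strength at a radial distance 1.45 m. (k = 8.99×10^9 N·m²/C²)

Choose a coaxial cylinder of radius r = 1.45 m (arbitrary length L) as the Gaussian surface.
Q_enc = λL, so λ_enc = -2.66×10^-6 C/m.
Since E is radial and uniform over the curved surface, Φ = E·2πrL = Q_enc/ε₀ = λ_enc L/ε₀.
E = 2k|λ_enc|/r = 2(8.99×10^9)(2.66e-6)/(1.45) = 3.30×10^4 N/C.

E ≈ 3.30e4 N/C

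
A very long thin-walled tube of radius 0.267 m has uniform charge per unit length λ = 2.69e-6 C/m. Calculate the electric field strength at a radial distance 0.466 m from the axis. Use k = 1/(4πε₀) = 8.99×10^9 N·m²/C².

|E| ≈ 1.04e5 N/C

Take a coaxial cylindrical Gaussian surface of radius r = 0.466 m and length L (r > 0.267 m).
The full line charge is enclosed: λ_enc = 2.69×10^-6 C/m.
Applying ∮E·dA = Q_enc/ε₀ with the end caps contributing no flux:
E = 2k|λ_enc|/r = 2(8.99×10^9)(2.69e-6)/(0.466) = 1.04×10^5 N/C.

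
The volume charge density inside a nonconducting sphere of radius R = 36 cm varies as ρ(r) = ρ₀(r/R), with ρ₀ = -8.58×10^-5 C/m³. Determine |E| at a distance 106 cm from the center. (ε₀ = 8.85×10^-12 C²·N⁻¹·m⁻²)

|E| = 1.01×10^5 V/m

Take a concentric spherical Gaussian surface of radius r = 106 cm (r > R, all charge enclosed).
Q_enc = 4π ∫₀^R ρ₀(r'/R)^1 r'² dr' = 4πρ₀R³/4 = -1.258×10^-5 C.
By Gauss's law, ∮E·dA = E·4πr² = Q_enc/ε₀.
E = |Q_enc|/(4πε₀r²) = (1.258×10^-5)/(4π·8.85×10^-12·(1.06)²) = 1.01×10^5 N/C.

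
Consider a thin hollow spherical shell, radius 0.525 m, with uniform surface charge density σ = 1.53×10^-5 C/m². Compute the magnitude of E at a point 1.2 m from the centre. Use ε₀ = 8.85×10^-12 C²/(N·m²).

Use a concentric Gaussian sphere at r = 1.2 m (r > 0.525 m).
The entire shell is enclosed: Q_enc = σ·4πR² = (1.53×10^-5)·4π·(0.525)² = 5.299e-5 C.
Applying ∮E·dA = Q_enc/ε₀ with Φ = E(4πr²):
E = |Q_enc|/(4πε₀r²) = (5.299e-5)/(4π·8.85×10^-12·(1.2)²) = 3.31×10^5 N/C.

E ≈ 3.31×10^5 V/m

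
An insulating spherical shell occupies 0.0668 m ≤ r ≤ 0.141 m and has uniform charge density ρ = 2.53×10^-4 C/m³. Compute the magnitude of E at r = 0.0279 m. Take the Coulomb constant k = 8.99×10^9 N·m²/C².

|E| = 0 V/m

By spherical symmetry E is radial; choose a Gaussian sphere of radius r = 0.0279 m (r < 0.0668 m, inside the empty cavity).
Q_enc = 0 (all charge lies at larger r); Gauss's law gives E = 0.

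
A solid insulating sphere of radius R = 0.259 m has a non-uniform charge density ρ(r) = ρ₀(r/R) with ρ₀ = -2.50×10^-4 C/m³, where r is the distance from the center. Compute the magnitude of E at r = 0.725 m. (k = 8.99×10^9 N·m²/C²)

2.33e5 N/C

By spherical symmetry E is radial; choose a Gaussian sphere of radius r = 0.725 m (r > R, all charge enclosed).
Q_enc = 4π ∫₀^R ρ₀(r'/R)^1 r'² dr' = 4πρ₀R³/4 = -1.365e-5 C.
Since E is radial and uniform over the Gaussian sphere, Φ = E·4πr² = Q_enc/ε₀.
E = k|Q_enc|/r² = (8.99×10^9)(1.365×10^-5)/(0.725)² = 2.33×10^5 N/C.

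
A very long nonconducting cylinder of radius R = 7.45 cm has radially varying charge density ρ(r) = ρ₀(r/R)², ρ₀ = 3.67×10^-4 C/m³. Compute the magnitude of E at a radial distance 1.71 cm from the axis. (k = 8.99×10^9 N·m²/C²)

Choose a coaxial cylinder of radius r = 1.71 cm (arbitrary length L) as the Gaussian surface (r < R).
λ_enc = ∫₀^r ρ(r')·2πr' dr' = (2πρ₀/R²)·r^4/4 = 8.881e-9 C/m.
Gauss's law: E·2πrL = λ_enc L/ε₀.
E = 2k|λ_enc|/r = 2(8.99×10^9)(8.881×10^-9)/(0.0171) = 9.34×10^3 N/C.

|E| = 9.34e3 N/C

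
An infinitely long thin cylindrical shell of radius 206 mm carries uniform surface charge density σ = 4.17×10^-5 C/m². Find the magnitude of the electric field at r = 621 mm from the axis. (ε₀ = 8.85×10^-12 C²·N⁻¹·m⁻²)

Coaxial Gaussian cylinder, radius r = 621 mm, length L (r > 206 mm).
The whole shell is enclosed: λ_enc = σ·2πR = (4.17e-5)·2π·(0.206) = 5.397×10^-5 C/m.
Gauss's law: E·2πrL = λ_enc L/ε₀.
E = |λ_enc|/(2πε₀r) = (5.397×10^-5)/(2π·8.85×10^-12·0.621) = 1.56×10^6 N/C.

E ≈ 1.56e6 N/C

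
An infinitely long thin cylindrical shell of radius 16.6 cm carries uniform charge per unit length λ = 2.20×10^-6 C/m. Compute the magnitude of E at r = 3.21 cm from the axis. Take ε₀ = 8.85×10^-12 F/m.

|E| = 0 N/C

Take a coaxial cylindrical Gaussian surface of radius r = 3.21 cm and length L (r < 16.6 cm, inside the shell).
No charge is enclosed, so Gauss's law gives E·2πrL = 0 ⇒ E = 0.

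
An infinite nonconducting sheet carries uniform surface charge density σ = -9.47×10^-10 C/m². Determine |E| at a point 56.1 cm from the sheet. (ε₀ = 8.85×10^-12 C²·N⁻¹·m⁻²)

53.5 V/m

By planar symmetry E is perpendicular to the sheet and uniform; use a Gaussian pillbox with flat faces of area A on each side of the sheet.
Flux Φ = 2EA and Q_enc = σA, so 2EA = σA/ε₀ ⇒ E = |σ|/(2ε₀), independent of distance.
E = |σ|/(2ε₀) = (9.47×10^-10)/(2·8.85×10^-12) = 53.5 N/C.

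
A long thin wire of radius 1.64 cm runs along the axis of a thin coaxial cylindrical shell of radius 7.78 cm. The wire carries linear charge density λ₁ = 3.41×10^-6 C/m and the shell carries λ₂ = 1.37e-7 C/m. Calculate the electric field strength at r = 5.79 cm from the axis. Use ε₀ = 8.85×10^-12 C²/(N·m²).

Choose a coaxial cylinder of radius r = 5.79 cm (arbitrary length L) as the Gaussian surface (between the conductors, 1.64 cm < r < 7.78 cm).
The shell at 7.78 cm lies outside the Gaussian surface, so λ_enc = λ₁ = 3.41×10^-6 C/m.
Gauss's law: E·2πrL = λ_enc L/ε₀.
E = |λ_enc|/(2πε₀r) = (3.41×10^-6)/(2π·8.85×10^-12·0.0579) = 1.06×10^6 N/C.

|E| ≈ 1.06e6 V/m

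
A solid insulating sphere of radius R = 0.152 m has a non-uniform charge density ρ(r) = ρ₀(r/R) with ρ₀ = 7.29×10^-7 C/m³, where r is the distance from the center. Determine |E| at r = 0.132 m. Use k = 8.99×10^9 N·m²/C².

2.36×10^3 N/C

Take a concentric spherical Gaussian surface of radius r = 0.132 m (r < R).
Q_enc = ∫₀^r ρ(r')·4πr'² dr' = (4πρ₀/R) ∫₀^r r'^3 dr' = 4πρ₀ r^4/(4·R) = 4.574e-9 C.
Applying ∮E·dA = Q_enc/ε₀ with Φ = E(4πr²):
E = k|Q_enc|/r² = (8.99×10^9)(4.574e-9)/(0.132)² = 2.36×10^3 N/C.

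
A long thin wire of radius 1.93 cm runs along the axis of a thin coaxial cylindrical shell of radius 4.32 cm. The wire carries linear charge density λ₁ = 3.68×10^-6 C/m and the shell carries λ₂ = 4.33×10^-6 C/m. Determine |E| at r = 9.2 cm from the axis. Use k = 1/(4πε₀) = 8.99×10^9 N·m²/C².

Take a coaxial cylindrical Gaussian surface of radius r = 9.2 cm and length L (r > 4.32 cm, enclosing both).
λ_enc = λ₁ + λ₂ = (3.68e-6) + (4.33e-6) = 8.01×10^-6 C/m.
Applying ∮E·dA = Q_enc/ε₀ with the end caps contributing no flux:
E = 2k|λ_enc|/r = 2(8.99×10^9)(8.01×10^-6)/(0.092) = 1.57×10^6 N/C.

1.57e6 N/C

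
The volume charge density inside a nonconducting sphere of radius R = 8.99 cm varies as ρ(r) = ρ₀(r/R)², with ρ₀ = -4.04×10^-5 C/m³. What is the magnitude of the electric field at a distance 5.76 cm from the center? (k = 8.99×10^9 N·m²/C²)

Symmetry ⇒ E = E(r) r̂. Gaussian sphere of radius r = 5.76 cm (r < R).
Q_enc = ∫₀^r ρ(r')·4πr'² dr' = (4πρ₀/R²) ∫₀^r r'^4 dr' = 4πρ₀ r^5/(5·R²) = -7.966×10^-9 C.
By Gauss's law, ∮E·dA = E·4πr² = Q_enc/ε₀.
E = k|Q_enc|/r² = (8.99×10^9)(7.966e-9)/(0.0576)² = 2.16×10^4 N/C.

E = 2.16e4 V/m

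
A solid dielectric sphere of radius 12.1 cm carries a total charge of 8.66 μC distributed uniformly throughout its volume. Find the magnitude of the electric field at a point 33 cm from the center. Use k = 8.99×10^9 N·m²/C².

E = 7.15×10^5 N/C

By spherical symmetry E is radial; choose a Gaussian sphere of radius r = 33 cm (r > R, so the entire charge is enclosed).
Q_enc = 8.66 μC = 8.66×10^-6 C.
Applying ∮E·dA = Q_enc/ε₀ with Φ = E(4πr²):
E = k|Q_enc|/r² = (8.99×10^9)(8.66e-6)/(0.33)² = 7.15×10^5 N/C.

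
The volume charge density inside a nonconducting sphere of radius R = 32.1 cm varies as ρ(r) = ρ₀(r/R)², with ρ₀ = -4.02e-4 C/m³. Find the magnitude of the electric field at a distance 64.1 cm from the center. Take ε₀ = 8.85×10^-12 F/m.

By spherical symmetry E is radial; choose a Gaussian sphere of radius r = 64.1 cm (r > R, all charge enclosed).
Q_enc = 4π ∫₀^R ρ₀(r'/R)^2 r'² dr' = 4πρ₀R³/5 = -3.342×10^-5 C.
Applying ∮E·dA = Q_enc/ε₀ with Φ = E(4πr²):
E = |Q_enc|/(4πε₀r²) = (3.342×10^-5)/(4π·8.85×10^-12·(0.641)²) = 7.31×10^5 N/C.

|E| ≈ 7.31×10^5 N/C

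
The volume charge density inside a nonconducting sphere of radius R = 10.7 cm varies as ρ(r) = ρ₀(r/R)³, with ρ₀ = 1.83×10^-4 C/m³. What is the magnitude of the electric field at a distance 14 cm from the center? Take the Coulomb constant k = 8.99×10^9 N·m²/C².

Take a concentric spherical Gaussian surface of radius r = 14 cm (r > R, all charge enclosed).
Q_enc = 4π ∫₀^R ρ₀(r'/R)^3 r'² dr' = 4πρ₀R³/6 = 4.695e-7 C.
By Gauss's law, ∮E·dA = E·4πr² = Q_enc/ε₀.
E = k|Q_enc|/r² = (8.99×10^9)(4.695×10^-7)/(0.14)² = 2.15e5 N/C.

|E| = 2.15×10^5 V/m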